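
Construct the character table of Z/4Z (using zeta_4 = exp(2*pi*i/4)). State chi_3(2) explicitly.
Character table of Z/4Z (irreps indexed chi_0,...,chi_3 with chi_k(m) = zeta_4^(k*m), zeta_4 = exp(2*pi*i/4)):
  irrep \ class  {0} (size 1)  {1} (size 1)  {2} (size 1)  {3} (size 1)
  chi_0          1             1             1             1           
  chi_1          1             I             -1            -I          
  chi_2          1             -1            1             -1          
  chi_3          1             -I            -1            I           

Spot check: chi_3(2) = zeta_4^(3*2) = zeta_4^6 = -1.

Derivation: Z/4Z is abelian, so all 4 irreducible complex representations are 1-dimensional. They are given by chi_k(m) = zeta_4^(k*m) for k = 0,...,3. Row orthogonality: sum_m chi_k(m) conj(chi_l(m)) = 4 * [k = l].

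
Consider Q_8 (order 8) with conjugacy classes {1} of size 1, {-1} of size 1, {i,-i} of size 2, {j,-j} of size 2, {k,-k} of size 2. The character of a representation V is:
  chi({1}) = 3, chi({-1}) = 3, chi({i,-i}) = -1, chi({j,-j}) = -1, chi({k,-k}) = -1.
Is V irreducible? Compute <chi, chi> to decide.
Not irreducible (reducible): <chi, chi> = 3 > 1.

Reasoning: <chi, chi> = (1/|G|) sum_C |C| * |chi(C)|^2 = (1/8)[1*|3|^2 + 1*|3|^2 + 2*|-1|^2 + 2*|-1|^2 + 2*|-1|^2]
  = (1/8)[(9) + (9) + (2) + (2) + (2)] = 24/8 = 3.
A character is irreducible iff <chi, chi> = 1, so this representation is reducible.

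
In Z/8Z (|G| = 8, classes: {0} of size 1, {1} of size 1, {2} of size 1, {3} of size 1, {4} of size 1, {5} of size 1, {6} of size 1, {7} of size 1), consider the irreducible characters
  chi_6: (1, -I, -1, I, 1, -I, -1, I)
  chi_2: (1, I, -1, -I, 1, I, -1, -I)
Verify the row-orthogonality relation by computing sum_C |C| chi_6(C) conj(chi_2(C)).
Sum = 0; so <chi_6, chi_2> = 0 (distinct irreducibles are orthogonal).

Reasoning: Compute term by term over conjugacy classes (|C| * chi_6(C) * conj(chi_2(C))):
  1*(1)*conj(1) + 1*(-I)*conj(I) + 1*(-1)*conj(-1) + 1*(I)*conj(-I) + 1*(1)*conj(1) + 1*(-I)*conj(I) + 1*(-1)*conj(-1) + 1*(I)*conj(-I)
  = (1) + (-1) + (1) + (-1) + (1) + (-1) + (1) + (-1)
  = 0.
(Exp terms are combined using exp(i*s)*conj(exp(i*t)) = exp(i*(s-t)), and sums of them are collapsed using the identity that for every m > 1 the m distinct m-th roots of unity sum to 0, e.g. 1 + exp(2*I*pi/3) + exp(-2*I*pi/3) = 0.)
Dividing by |G| = 8 gives 0/8 = 0, matching the row-orthogonality relation <chi_6, chi_2> = [chi_6 = chi_2].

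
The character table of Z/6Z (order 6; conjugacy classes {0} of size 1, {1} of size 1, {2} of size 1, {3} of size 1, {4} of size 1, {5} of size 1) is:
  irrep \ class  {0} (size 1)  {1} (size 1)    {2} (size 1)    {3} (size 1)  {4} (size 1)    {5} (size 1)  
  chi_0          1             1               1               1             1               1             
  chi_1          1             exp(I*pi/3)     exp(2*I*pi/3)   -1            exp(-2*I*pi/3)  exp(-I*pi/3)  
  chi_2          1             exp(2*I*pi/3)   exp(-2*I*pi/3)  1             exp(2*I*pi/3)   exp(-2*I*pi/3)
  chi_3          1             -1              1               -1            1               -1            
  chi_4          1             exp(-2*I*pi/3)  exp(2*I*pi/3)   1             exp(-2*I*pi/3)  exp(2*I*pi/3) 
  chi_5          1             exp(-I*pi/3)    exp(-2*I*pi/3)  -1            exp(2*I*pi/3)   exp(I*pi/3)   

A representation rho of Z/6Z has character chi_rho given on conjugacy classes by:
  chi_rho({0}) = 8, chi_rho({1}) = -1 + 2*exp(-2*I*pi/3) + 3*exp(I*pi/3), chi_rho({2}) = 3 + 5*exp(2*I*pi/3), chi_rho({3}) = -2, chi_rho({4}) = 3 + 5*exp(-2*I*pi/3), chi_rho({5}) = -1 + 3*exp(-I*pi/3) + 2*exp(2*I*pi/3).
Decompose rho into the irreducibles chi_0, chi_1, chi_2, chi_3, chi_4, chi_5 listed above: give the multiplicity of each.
Multiplicities: chi_0: 1, chi_1: 3, chi_2: 0, chi_3: 2, chi_4: 2, chi_5: 0.

Solution. Use <chi_rho, chi> = (1/|G|) sum_C |C| * chi_rho(C) * conj(chi(C)) with |G| = 6 for each irreducible chi in the table:
  <chi_rho, chi_0> = (1/6)[1*(8)*conj(1) + 1*(-1 + 2*exp(-2*I*pi/3) + 3*exp(I*pi/3))*conj(1) + 1*(3 + 5*exp(2*I*pi/3))*conj(1) + 1*(-2)*conj(1) + 1*(3 + 5*exp(-2*I*pi/3))*conj(1) + 1*(-1 + 3*exp(-I*pi/3) + 2*exp(2*I*pi/3))*conj(1)]
      = (1/6)[(8) + (-1 + 2*exp(-2*I*pi/3) + 3*exp(I*pi/3)) + (3 + 5*exp(2*I*pi/3)) + (-2) + (3 + 5*exp(-2*I*pi/3)) + (-1 + 3*exp(-I*pi/3) + 2*exp(2*I*pi/3))] = 6/6 = 1
  <chi_rho, chi_1> = (1/6)[1*(8)*conj(1) + 1*(-1 + 2*exp(-2*I*pi/3) + 3*exp(I*pi/3))*conj(exp(I*pi/3)) + 1*(3 + 5*exp(2*I*pi/3))*conj(exp(2*I*pi/3)) + 1*(-2)*conj(-1) + 1*(3 + 5*exp(-2*I*pi/3))*conj(exp(-2*I*pi/3)) + 1*(-1 + 3*exp(-I*pi/3) + 2*exp(2*I*pi/3))*conj(exp(-I*pi/3))]
      = (1/6)[(8) + (1 - exp(-I*pi/3)) + (5 + 3*exp(-2*I*pi/3)) + (2) + (5 + 3*exp(2*I*pi/3)) + (1 - exp(I*pi/3))] = 18/6 = 3
  <chi_rho, chi_2> = (1/6)[1*(8)*conj(1) + 1*(-1 + 2*exp(-2*I*pi/3) + 3*exp(I*pi/3))*conj(exp(2*I*pi/3)) + 1*(3 + 5*exp(2*I*pi/3))*conj(exp(-2*I*pi/3)) + 1*(-2)*conj(1) + 1*(3 + 5*exp(-2*I*pi/3))*conj(exp(2*I*pi/3)) + 1*(-1 + 3*exp(-I*pi/3) + 2*exp(2*I*pi/3))*conj(exp(-2*I*pi/3))]
      = (1/6)[(8) + (1) + (5*exp(-2*I*pi/3) + 3*exp(2*I*pi/3)) + (-2) + (3*exp(-2*I*pi/3) + 5*exp(2*I*pi/3)) + (1)] = 0/6 = 0
  <chi_rho, chi_3> = (1/6)[1*(8)*conj(1) + 1*(-1 + 2*exp(-2*I*pi/3) + 3*exp(I*pi/3))*conj(-1) + 1*(3 + 5*exp(2*I*pi/3))*conj(1) + 1*(-2)*conj(-1) + 1*(3 + 5*exp(-2*I*pi/3))*conj(1) + 1*(-1 + 3*exp(-I*pi/3) + 2*exp(2*I*pi/3))*conj(-1)]
      = (1/6)[(8) + (1 - 3*exp(I*pi/3) - 2*exp(-2*I*pi/3)) + (3 + 5*exp(2*I*pi/3)) + (2) + (3 + 5*exp(-2*I*pi/3)) + (1 - 2*exp(2*I*pi/3) - 3*exp(-I*pi/3))] = 12/6 = 2
  <chi_rho, chi_4> = (1/6)[1*(8)*conj(1) + 1*(-1 + 2*exp(-2*I*pi/3) + 3*exp(I*pi/3))*conj(exp(-2*I*pi/3)) + 1*(3 + 5*exp(2*I*pi/3))*conj(exp(2*I*pi/3)) + 1*(-2)*conj(1) + 1*(3 + 5*exp(-2*I*pi/3))*conj(exp(-2*I*pi/3)) + 1*(-1 + 3*exp(-I*pi/3) + 2*exp(2*I*pi/3))*conj(exp(2*I*pi/3))]
      = (1/6)[(8) + (-1 - exp(2*I*pi/3)) + (5 + 3*exp(-2*I*pi/3)) + (-2) + (5 + 3*exp(2*I*pi/3)) + (-1 - exp(-2*I*pi/3))] = 12/6 = 2
  <chi_rho, chi_5> = (1/6)[1*(8)*conj(1) + 1*(-1 + 2*exp(-2*I*pi/3) + 3*exp(I*pi/3))*conj(exp(-I*pi/3)) + 1*(3 + 5*exp(2*I*pi/3))*conj(exp(-2*I*pi/3)) + 1*(-2)*conj(-1) + 1*(3 + 5*exp(-2*I*pi/3))*conj(exp(2*I*pi/3)) + 1*(-1 + 3*exp(-I*pi/3) + 2*exp(2*I*pi/3))*conj(exp(I*pi/3))]
      = (1/6)[(8) + (-1) + (5*exp(-2*I*pi/3) + 3*exp(2*I*pi/3)) + (2) + (3*exp(-2*I*pi/3) + 5*exp(2*I*pi/3)) + (-1)] = 0/6 = 0
(Exp terms are combined using exp(i*s)*conj(exp(i*t)) = exp(i*(s-t)), and sums of them are collapsed using the identity that for every m > 1 the m distinct m-th roots of unity sum to 0, e.g. 1 + exp(2*I*pi/3) + exp(-2*I*pi/3) = 0.)
Dimension check: dim(rho) = sum (mult * dim) = 1*1 + 3*1 + 0*1 + 2*1 + 2*1 + 0*1 = 8 = chi_rho(e) = 8.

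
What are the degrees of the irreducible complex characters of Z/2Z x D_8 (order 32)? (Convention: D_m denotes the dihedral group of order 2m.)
Dimensions: 1, 1, 1, 1, 1, 1, 1, 1, 2, 2, 2, 2, 2, 2

Justification: There are 14 irreducibles (= number of conjugacy classes). Their dimensions d_i satisfy sum d_i^2 = |G| = 32: 1 + 1 + 1 + 1 + 1 + 1 + 1 + 1 + 4 + 4 + 4 + 4 + 4 + 4 = 32. (For the product with Z/2Z: each of the 2 1-dim characters of Z/2Z tensors with each irrep of D_8, giving 2 copies of each D_8-dimension.)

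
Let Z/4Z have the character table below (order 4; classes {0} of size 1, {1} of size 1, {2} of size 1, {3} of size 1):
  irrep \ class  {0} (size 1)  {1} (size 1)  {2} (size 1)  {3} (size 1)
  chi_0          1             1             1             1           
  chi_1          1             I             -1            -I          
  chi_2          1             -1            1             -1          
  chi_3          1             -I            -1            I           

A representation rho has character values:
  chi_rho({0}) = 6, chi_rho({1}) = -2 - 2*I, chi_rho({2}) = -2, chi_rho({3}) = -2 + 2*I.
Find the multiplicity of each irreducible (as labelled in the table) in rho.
Multiplicities: chi_0: 0, chi_1: 1, chi_2: 2, chi_3: 3.

Use <chi_rho, chi> = (1/|G|) sum_C |C| * chi_rho(C) * conj(chi(C)) with |G| = 4 for each irreducible chi in the table:
  <chi_rho, chi_0> = (1/4)[1*(6)*conj(1) + 1*(-2 - 2*I)*conj(1) + 1*(-2)*conj(1) + 1*(-2 + 2*I)*conj(1)]
      = (1/4)[(6) + (-2 - 2*I) + (-2) + (-2 + 2*I)] = 0/4 = 0
  <chi_rho, chi_1> = (1/4)[1*(6)*conj(1) + 1*(-2 - 2*I)*conj(I) + 1*(-2)*conj(-1) + 1*(-2 + 2*I)*conj(-I)]
      = (1/4)[(6) + (-2 + 2*I) + (2) + (-2 - 2*I)] = 4/4 = 1
  <chi_rho, chi_2> = (1/4)[1*(6)*conj(1) + 1*(-2 - 2*I)*conj(-1) + 1*(-2)*conj(1) + 1*(-2 + 2*I)*conj(-1)]
      = (1/4)[(6) + (2 + 2*I) + (-2) + (2 - 2*I)] = 8/4 = 2
  <chi_rho, chi_3> = (1/4)[1*(6)*conj(1) + 1*(-2 - 2*I)*conj(-I) + 1*(-2)*conj(-1) + 1*(-2 + 2*I)*conj(I)]
      = (1/4)[(6) + (2 - 2*I) + (2) + (2 + 2*I)] = 12/4 = 3
(Exp terms are combined using exp(i*s)*conj(exp(i*t)) = exp(i*(s-t)), and sums of them are collapsed using the identity that for every m > 1 the m distinct m-th roots of unity sum to 0, e.g. 1 + exp(2*I*pi/3) + exp(-2*I*pi/3) = 0.)
Dimension check: dim(rho) = sum (mult * dim) = 0*1 + 1*1 + 2*1 + 3*1 = 6 = chi_rho(e) = 6.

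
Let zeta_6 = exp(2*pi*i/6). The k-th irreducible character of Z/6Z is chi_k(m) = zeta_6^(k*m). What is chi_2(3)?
chi_2(3) = zeta_6^6 = 1

Solution. chi_2(3) = zeta_6^(2*3) = zeta_6^6. Since zeta_6^6 = 1, this equals zeta_6^0 = exp(2*pi*i*0/6) = 1.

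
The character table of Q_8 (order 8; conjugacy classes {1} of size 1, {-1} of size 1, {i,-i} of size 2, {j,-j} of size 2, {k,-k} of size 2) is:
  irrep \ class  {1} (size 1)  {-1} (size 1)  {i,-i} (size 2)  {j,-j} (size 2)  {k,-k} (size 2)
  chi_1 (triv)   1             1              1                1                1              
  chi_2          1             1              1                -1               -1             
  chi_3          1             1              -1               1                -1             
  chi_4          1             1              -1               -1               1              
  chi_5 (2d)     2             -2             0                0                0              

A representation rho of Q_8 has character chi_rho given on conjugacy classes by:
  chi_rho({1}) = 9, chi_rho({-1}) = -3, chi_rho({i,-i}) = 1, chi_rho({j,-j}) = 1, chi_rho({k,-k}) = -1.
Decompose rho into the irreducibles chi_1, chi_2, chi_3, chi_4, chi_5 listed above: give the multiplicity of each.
Multiplicities: chi_1: 1, chi_2: 1, chi_3: 1, chi_4: 0, chi_5: 3.

Why: Use <chi_rho, chi> = (1/|G|) sum_C |C| * chi_rho(C) * conj(chi(C)) with |G| = 8 for each irreducible chi in the table:
  <chi_rho, chi_1> = (1/8)[1*(9)*conj(1) + 1*(-3)*conj(1) + 2*(1)*conj(1) + 2*(1)*conj(1) + 2*(-1)*conj(1)]
      = (1/8)[(9) + (-3) + (2) + (2) + (-2)] = 8/8 = 1
  <chi_rho, chi_2> = (1/8)[1*(9)*conj(1) + 1*(-3)*conj(1) + 2*(1)*conj(1) + 2*(1)*conj(-1) + 2*(-1)*conj(-1)]
      = (1/8)[(9) + (-3) + (2) + (-2) + (2)] = 8/8 = 1
  <chi_rho, chi_3> = (1/8)[1*(9)*conj(1) + 1*(-3)*conj(1) + 2*(1)*conj(-1) + 2*(1)*conj(1) + 2*(-1)*conj(-1)]
      = (1/8)[(9) + (-3) + (-2) + (2) + (2)] = 8/8 = 1
  <chi_rho, chi_4> = (1/8)[1*(9)*conj(1) + 1*(-3)*conj(1) + 2*(1)*conj(-1) + 2*(1)*conj(-1) + 2*(-1)*conj(1)]
      = (1/8)[(9) + (-3) + (-2) + (-2) + (-2)] = 0/8 = 0
  <chi_rho, chi_5> = (1/8)[1*(9)*conj(2) + 1*(-3)*conj(-2) + 2*(1)*conj(0) + 2*(1)*conj(0) + 2*(-1)*conj(0)]
      = (1/8)[(18) + (6) + (0) + (0) + (0)] = 24/8 = 3
Dimension check: dim(rho) = sum (mult * dim) = 1*1 + 1*1 + 1*1 + 0*1 + 3*2 = 9 = chi_rho(e) = 9.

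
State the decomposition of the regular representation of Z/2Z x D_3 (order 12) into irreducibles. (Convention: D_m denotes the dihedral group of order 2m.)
Each irreducible V_i of dimension d_i appears with multiplicity d_i, i.e. rho_reg = (direct sum over all irreducibles V_i) d_i V_i. The irreducible dimensions for Z/2Z x D_3 are 1, 1, 1, 1, 2, 2: 4 irreducibles of dimension 1, each with multiplicity 1; 2 irreducibles of dimension 2, each with multiplicity 2. Total dimension 4*1*1 + 2*2*2 = 12 = |G|.

Reasoning: General theorem: in the regular representation of a finite group G, each irreducible appears with multiplicity equal to its dimension. Check: dim(rho_reg) = sum d_i^2 = 1 + 1 + 1 + 1 + 4 + 4 = 12 = |G|.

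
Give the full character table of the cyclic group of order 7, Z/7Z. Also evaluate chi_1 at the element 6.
Character table of Z/7Z (irreps indexed chi_0,...,chi_6 with chi_k(m) = zeta_7^(k*m), zeta_7 = exp(2*pi*i/7)):
  irrep \ class  {0} (size 1)  {1} (size 1)    {2} (size 1)    {3} (size 1)    {4} (size 1)    {5} (size 1)    {6} (size 1)  
  chi_0          1             1               1               1               1               1               1             
  chi_1          1             exp(2*I*pi/7)   exp(4*I*pi/7)   exp(6*I*pi/7)   exp(-6*I*pi/7)  exp(-4*I*pi/7)  exp(-2*I*pi/7)
  chi_2          1             exp(4*I*pi/7)   exp(-6*I*pi/7)  exp(-2*I*pi/7)  exp(2*I*pi/7)   exp(6*I*pi/7)   exp(-4*I*pi/7)
  chi_3          1             exp(6*I*pi/7)   exp(-2*I*pi/7)  exp(4*I*pi/7)   exp(-4*I*pi/7)  exp(2*I*pi/7)   exp(-6*I*pi/7)
  chi_4          1             exp(-6*I*pi/7)  exp(2*I*pi/7)   exp(-4*I*pi/7)  exp(4*I*pi/7)   exp(-2*I*pi/7)  exp(6*I*pi/7) 
  chi_5          1             exp(-4*I*pi/7)  exp(6*I*pi/7)   exp(2*I*pi/7)   exp(-2*I*pi/7)  exp(-6*I*pi/7)  exp(4*I*pi/7) 
  chi_6          1             exp(-2*I*pi/7)  exp(-4*I*pi/7)  exp(-6*I*pi/7)  exp(6*I*pi/7)   exp(4*I*pi/7)   exp(2*I*pi/7) 

Spot check: chi_1(6) = zeta_7^(1*6) = zeta_7^6 = exp(-2*I*pi/7).

Solution. Z/7Z is abelian, so all 7 irreducible complex representations are 1-dimensional. They are given by chi_k(m) = zeta_7^(k*m) for k = 0,...,6. Row orthogonality: sum_m chi_k(m) conj(chi_l(m)) = 7 * [k = l].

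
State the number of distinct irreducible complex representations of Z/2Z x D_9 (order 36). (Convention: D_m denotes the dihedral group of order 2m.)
12

Derivation: The number of irreducible complex representations of a finite group equals its number of conjugacy classes. For a direct product, #classes(G x H) = #classes(G) * #classes(H). Z/2Z has 2 classes (abelian), D_9 has 6 classes, so 2 * 6 = 12, so Z/2Z x D_9 (order 36) has exactly 12 irreducible complex representations.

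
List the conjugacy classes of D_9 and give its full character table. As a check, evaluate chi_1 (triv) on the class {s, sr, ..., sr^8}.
Conjugacy classes: {e} of size 1, {r^1, r^8} of size 2, {r^2, r^7} of size 2, {r^3, r^6} of size 2, {r^4, r^5} of size 2, {s, sr, ..., sr^8} of size 9.
Character table:
  irrep \ class              {e} (size 1)  {r^1, r^8} (size 2)  {r^2, r^7} (size 2)  {r^3, r^6} (size 2)  {r^4, r^5} (size 2)  {s, sr, ..., sr^8} (size 9)
  chi_1 (triv)               1             1                    1                    1                    1                    1                          
  chi_2 (sign: r->1, s->-1)  1             1                    1                    1                    1                    -1                         
  chi_3 (2d, j=1)            2             2*cos(2*pi/9)        2*cos(4*pi/9)        -1                   -2*cos(pi/9)         0                          
  chi_4 (2d, j=2)            2             2*cos(4*pi/9)        -2*cos(pi/9)         -1                   2*cos(2*pi/9)        0                          
  chi_5 (2d, j=3)            2             -1                   -1                   2                    -1                   0                          
  chi_6 (2d, j=4)            2             -2*cos(pi/9)         2*cos(2*pi/9)        -1                   2*cos(4*pi/9)        0                          

Spot check: chi_1 (triv) on {s, sr, ..., sr^8} = 1.

Argument: D_9 has order 2*9 = 18 with 6 conjugacy classes, hence 6 irreducibles. Sum of squared dims 1 + 1 + 4 + 4 + 4 + 4 = 18 = |G|. Linear characters come from the abelianisation; the 2-dimensional irreps have character r^k -> 2*cos(2*pi*j*k/9), reflections -> 0.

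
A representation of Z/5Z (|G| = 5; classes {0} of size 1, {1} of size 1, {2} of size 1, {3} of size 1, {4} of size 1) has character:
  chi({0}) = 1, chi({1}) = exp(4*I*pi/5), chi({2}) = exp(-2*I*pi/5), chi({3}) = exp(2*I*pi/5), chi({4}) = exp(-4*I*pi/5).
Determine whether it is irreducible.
Irreducible: <chi, chi> = 1.

Argument: <chi, chi> = (1/|G|) sum_C |C| * |chi(C)|^2 = (1/5)[1*|1|^2 + 1*|exp(4*I*pi/5)|^2 + 1*|exp(-2*I*pi/5)|^2 + 1*|exp(2*I*pi/5)|^2 + 1*|exp(-4*I*pi/5)|^2]
  = (1/5)[(1) + (1) + (1) + (1) + (1)] = 5/5 = 1.
(Exp terms are combined using exp(i*s)*conj(exp(i*t)) = exp(i*(s-t)), and sums of them are collapsed using the identity that for every m > 1 the m distinct m-th roots of unity sum to 0, e.g. 1 + exp(2*I*pi/3) + exp(-2*I*pi/3) = 0.)
A character is irreducible iff <chi, chi> = 1, so this representation is irreducible.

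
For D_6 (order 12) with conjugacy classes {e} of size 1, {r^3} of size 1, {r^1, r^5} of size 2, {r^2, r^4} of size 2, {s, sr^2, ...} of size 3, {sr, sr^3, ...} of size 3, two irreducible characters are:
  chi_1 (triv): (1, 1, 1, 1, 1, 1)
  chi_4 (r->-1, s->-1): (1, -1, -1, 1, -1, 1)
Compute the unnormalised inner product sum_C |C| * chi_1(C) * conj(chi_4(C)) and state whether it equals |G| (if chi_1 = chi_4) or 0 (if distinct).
Sum = 0; so <chi_1, chi_4> = 0 (distinct irreducibles are orthogonal).

Compute term by term over conjugacy classes (|C| * chi_1(C) * conj(chi_4(C))):
  1*(1)*conj(1) + 1*(1)*conj(-1) + 2*(1)*conj(-1) + 2*(1)*conj(1) + 3*(1)*conj(-1) + 3*(1)*conj(1)
  = (1) + (-1) + (-2) + (2) + (-3) + (3)
  = 0.
Dividing by |G| = 12 gives 0/12 = 0, matching the row-orthogonality relation <chi_1, chi_4> = [chi_1 = chi_4].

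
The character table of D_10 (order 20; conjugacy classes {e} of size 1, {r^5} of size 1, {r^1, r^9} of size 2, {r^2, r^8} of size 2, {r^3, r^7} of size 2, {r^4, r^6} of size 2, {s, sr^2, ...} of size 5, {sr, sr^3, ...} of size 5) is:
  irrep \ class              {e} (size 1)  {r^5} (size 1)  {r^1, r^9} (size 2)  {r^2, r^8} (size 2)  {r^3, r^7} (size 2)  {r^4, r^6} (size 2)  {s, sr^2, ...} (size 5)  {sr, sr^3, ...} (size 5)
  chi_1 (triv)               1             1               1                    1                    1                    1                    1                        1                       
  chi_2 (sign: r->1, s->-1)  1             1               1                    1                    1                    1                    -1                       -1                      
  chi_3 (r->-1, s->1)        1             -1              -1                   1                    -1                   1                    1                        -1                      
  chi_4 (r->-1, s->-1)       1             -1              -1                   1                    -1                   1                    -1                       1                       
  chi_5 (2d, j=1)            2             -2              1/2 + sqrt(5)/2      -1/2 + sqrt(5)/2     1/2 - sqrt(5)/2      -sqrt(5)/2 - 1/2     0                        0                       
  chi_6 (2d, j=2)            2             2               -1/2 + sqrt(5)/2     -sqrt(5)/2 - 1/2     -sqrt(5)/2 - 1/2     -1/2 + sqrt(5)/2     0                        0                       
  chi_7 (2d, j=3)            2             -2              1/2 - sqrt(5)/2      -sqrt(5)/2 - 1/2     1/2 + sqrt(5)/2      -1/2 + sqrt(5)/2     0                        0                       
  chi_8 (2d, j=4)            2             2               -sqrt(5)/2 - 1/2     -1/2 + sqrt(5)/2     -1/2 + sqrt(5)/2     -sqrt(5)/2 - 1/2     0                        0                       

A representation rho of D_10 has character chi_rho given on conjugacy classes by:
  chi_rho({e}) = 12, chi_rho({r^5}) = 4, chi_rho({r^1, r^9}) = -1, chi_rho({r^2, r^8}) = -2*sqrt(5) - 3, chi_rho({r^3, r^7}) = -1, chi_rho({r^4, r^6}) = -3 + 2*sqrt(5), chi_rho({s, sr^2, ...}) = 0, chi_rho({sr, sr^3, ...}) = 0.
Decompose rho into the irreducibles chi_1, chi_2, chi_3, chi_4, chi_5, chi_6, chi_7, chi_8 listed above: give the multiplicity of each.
Multiplicities: chi_1: 0, chi_2: 0, chi_3: 0, chi_4: 0, chi_5: 0, chi_6: 3, chi_7: 2, chi_8: 1.

Justification: Use <chi_rho, chi> = (1/|G|) sum_C |C| * chi_rho(C) * conj(chi(C)) with |G| = 20 for each irreducible chi in the table:
  <chi_rho, chi_1> = (1/20)[1*(12)*conj(1) + 1*(4)*conj(1) + 2*(-1)*conj(1) + 2*(-2*sqrt(5) - 3)*conj(1) + 2*(-1)*conj(1) + 2*(-3 + 2*sqrt(5))*conj(1) + 5*(0)*conj(1) + 5*(0)*conj(1)]
      = (1/20)[(12) + (4) + (-2) + (-4*sqrt(5) - 6) + (-2) + (-6 + 4*sqrt(5)) + (0) + (0)] = 0/20 = 0
  <chi_rho, chi_2> = (1/20)[1*(12)*conj(1) + 1*(4)*conj(1) + 2*(-1)*conj(1) + 2*(-2*sqrt(5) - 3)*conj(1) + 2*(-1)*conj(1) + 2*(-3 + 2*sqrt(5))*conj(1) + 5*(0)*conj(-1) + 5*(0)*conj(-1)]
      = (1/20)[(12) + (4) + (-2) + (-4*sqrt(5) - 6) + (-2) + (-6 + 4*sqrt(5)) + (0) + (0)] = 0/20 = 0
  <chi_rho, chi_3> = (1/20)[1*(12)*conj(1) + 1*(4)*conj(-1) + 2*(-1)*conj(-1) + 2*(-2*sqrt(5) - 3)*conj(1) + 2*(-1)*conj(-1) + 2*(-3 + 2*sqrt(5))*conj(1) + 5*(0)*conj(1) + 5*(0)*conj(-1)]
      = (1/20)[(12) + (-4) + (2) + (-4*sqrt(5) - 6) + (2) + (-6 + 4*sqrt(5)) + (0) + (0)] = 0/20 = 0
  <chi_rho, chi_4> = (1/20)[1*(12)*conj(1) + 1*(4)*conj(-1) + 2*(-1)*conj(-1) + 2*(-2*sqrt(5) - 3)*conj(1) + 2*(-1)*conj(-1) + 2*(-3 + 2*sqrt(5))*conj(1) + 5*(0)*conj(-1) + 5*(0)*conj(1)]
      = (1/20)[(12) + (-4) + (2) + (-4*sqrt(5) - 6) + (2) + (-6 + 4*sqrt(5)) + (0) + (0)] = 0/20 = 0
  <chi_rho, chi_5> = (1/20)[1*(12)*conj(2) + 1*(4)*conj(-2) + 2*(-1)*conj(1/2 + sqrt(5)/2) + 2*(-2*sqrt(5) - 3)*conj(-1/2 + sqrt(5)/2) + 2*(-1)*conj(1/2 - sqrt(5)/2) + 2*(-3 + 2*sqrt(5))*conj(-sqrt(5)/2 - 1/2) + 5*(0)*conj(0) + 5*(0)*conj(0)]
      = (1/20)[(24) + (-8) + (-sqrt(5) - 1) + (-7 - sqrt(5)) + (-1 + sqrt(5)) + (-7 + sqrt(5)) + (0) + (0)] = 0/20 = 0
  <chi_rho, chi_6> = (1/20)[1*(12)*conj(2) + 1*(4)*conj(2) + 2*(-1)*conj(-1/2 + sqrt(5)/2) + 2*(-2*sqrt(5) - 3)*conj(-sqrt(5)/2 - 1/2) + 2*(-1)*conj(-sqrt(5)/2 - 1/2) + 2*(-3 + 2*sqrt(5))*conj(-1/2 + sqrt(5)/2) + 5*(0)*conj(0) + 5*(0)*conj(0)]
      = (1/20)[(24) + (8) + (1 - sqrt(5)) + (5*sqrt(5) + 13) + (1 + sqrt(5)) + (13 - 5*sqrt(5)) + (0) + (0)] = 60/20 = 3
  <chi_rho, chi_7> = (1/20)[1*(12)*conj(2) + 1*(4)*conj(-2) + 2*(-1)*conj(1/2 - sqrt(5)/2) + 2*(-2*sqrt(5) - 3)*conj(-sqrt(5)/2 - 1/2) + 2*(-1)*conj(1/2 + sqrt(5)/2) + 2*(-3 + 2*sqrt(5))*conj(-1/2 + sqrt(5)/2) + 5*(0)*conj(0) + 5*(0)*conj(0)]
      = (1/20)[(24) + (-8) + (-1 + sqrt(5)) + (5*sqrt(5) + 13) + (-sqrt(5) - 1) + (13 - 5*sqrt(5)) + (0) + (0)] = 40/20 = 2
  <chi_rho, chi_8> = (1/20)[1*(12)*conj(2) + 1*(4)*conj(2) + 2*(-1)*conj(-sqrt(5)/2 - 1/2) + 2*(-2*sqrt(5) - 3)*conj(-1/2 + sqrt(5)/2) + 2*(-1)*conj(-1/2 + sqrt(5)/2) + 2*(-3 + 2*sqrt(5))*conj(-sqrt(5)/2 - 1/2) + 5*(0)*conj(0) + 5*(0)*conj(0)]
      = (1/20)[(24) + (8) + (1 + sqrt(5)) + (-7 - sqrt(5)) + (1 - sqrt(5)) + (-7 + sqrt(5)) + (0) + (0)] = 20/20 = 1
Dimension check: dim(rho) = sum (mult * dim) = 0*1 + 0*1 + 0*1 + 0*1 + 0*2 + 3*2 + 2*2 + 1*2 = 12 = chi_rho(e) = 12.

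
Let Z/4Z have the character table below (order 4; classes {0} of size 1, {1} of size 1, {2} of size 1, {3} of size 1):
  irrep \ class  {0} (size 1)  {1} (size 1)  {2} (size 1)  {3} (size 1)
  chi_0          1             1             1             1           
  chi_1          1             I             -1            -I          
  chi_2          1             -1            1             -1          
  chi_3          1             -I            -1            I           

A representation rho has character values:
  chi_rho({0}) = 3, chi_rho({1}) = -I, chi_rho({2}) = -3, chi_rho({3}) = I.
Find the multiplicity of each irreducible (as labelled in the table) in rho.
Multiplicities: chi_0: 0, chi_1: 1, chi_2: 0, chi_3: 2.

Use <chi_rho, chi> = (1/|G|) sum_C |C| * chi_rho(C) * conj(chi(C)) with |G| = 4 for each irreducible chi in the table:
  <chi_rho, chi_0> = (1/4)[1*(3)*conj(1) + 1*(-I)*conj(1) + 1*(-3)*conj(1) + 1*(I)*conj(1)]
      = (1/4)[(3) + (-I) + (-3) + (I)] = 0/4 = 0
  <chi_rho, chi_1> = (1/4)[1*(3)*conj(1) + 1*(-I)*conj(I) + 1*(-3)*conj(-1) + 1*(I)*conj(-I)]
      = (1/4)[(3) + (-1) + (3) + (-1)] = 4/4 = 1
  <chi_rho, chi_2> = (1/4)[1*(3)*conj(1) + 1*(-I)*conj(-1) + 1*(-3)*conj(1) + 1*(I)*conj(-1)]
      = (1/4)[(3) + (I) + (-3) + (-I)] = 0/4 = 0
  <chi_rho, chi_3> = (1/4)[1*(3)*conj(1) + 1*(-I)*conj(-I) + 1*(-3)*conj(-1) + 1*(I)*conj(I)]
      = (1/4)[(3) + (1) + (3) + (1)] = 8/4 = 2
(Exp terms are combined using exp(i*s)*conj(exp(i*t)) = exp(i*(s-t)), and sums of them are collapsed using the identity that for every m > 1 the m distinct m-th roots of unity sum to 0, e.g. 1 + exp(2*I*pi/3) + exp(-2*I*pi/3) = 0.)
Dimension check: dim(rho) = sum (mult * dim) = 0*1 + 1*1 + 0*1 + 2*1 = 3 = chi_rho(e) = 3.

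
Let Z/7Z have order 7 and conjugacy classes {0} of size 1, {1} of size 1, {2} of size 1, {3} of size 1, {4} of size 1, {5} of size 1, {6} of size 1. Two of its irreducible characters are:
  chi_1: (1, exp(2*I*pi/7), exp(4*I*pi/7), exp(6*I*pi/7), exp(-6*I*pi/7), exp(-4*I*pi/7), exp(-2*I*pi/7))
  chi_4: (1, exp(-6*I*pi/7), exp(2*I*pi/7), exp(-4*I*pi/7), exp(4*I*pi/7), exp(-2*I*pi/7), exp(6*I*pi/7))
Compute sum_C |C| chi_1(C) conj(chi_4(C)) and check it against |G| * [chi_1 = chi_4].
Sum = 0; so <chi_1, chi_4> = 0 (distinct irreducibles are orthogonal).

Explanation: Compute term by term over conjugacy classes (|C| * chi_1(C) * conj(chi_4(C))):
  1*(1)*conj(1) + 1*(exp(2*I*pi/7))*conj(exp(-6*I*pi/7)) + 1*(exp(4*I*pi/7))*conj(exp(2*I*pi/7)) + 1*(exp(6*I*pi/7))*conj(exp(-4*I*pi/7)) + 1*(exp(-6*I*pi/7))*conj(exp(4*I*pi/7)) + 1*(exp(-4*I*pi/7))*conj(exp(-2*I*pi/7)) + 1*(exp(-2*I*pi/7))*conj(exp(6*I*pi/7))
  = (1) + (exp(-6*I*pi/7)) + (exp(2*I*pi/7)) + (exp(-4*I*pi/7)) + (exp(4*I*pi/7)) + (exp(-2*I*pi/7)) + (exp(6*I*pi/7))
  = 0.
(Exp terms are combined using exp(i*s)*conj(exp(i*t)) = exp(i*(s-t)), and sums of them are collapsed using the identity that for every m > 1 the m distinct m-th roots of unity sum to 0, e.g. 1 + exp(2*I*pi/3) + exp(-2*I*pi/3) = 0.)
Dividing by |G| = 7 gives 0/7 = 0, matching the row-orthogonality relation <chi_1, chi_4> = [chi_1 = chi_4].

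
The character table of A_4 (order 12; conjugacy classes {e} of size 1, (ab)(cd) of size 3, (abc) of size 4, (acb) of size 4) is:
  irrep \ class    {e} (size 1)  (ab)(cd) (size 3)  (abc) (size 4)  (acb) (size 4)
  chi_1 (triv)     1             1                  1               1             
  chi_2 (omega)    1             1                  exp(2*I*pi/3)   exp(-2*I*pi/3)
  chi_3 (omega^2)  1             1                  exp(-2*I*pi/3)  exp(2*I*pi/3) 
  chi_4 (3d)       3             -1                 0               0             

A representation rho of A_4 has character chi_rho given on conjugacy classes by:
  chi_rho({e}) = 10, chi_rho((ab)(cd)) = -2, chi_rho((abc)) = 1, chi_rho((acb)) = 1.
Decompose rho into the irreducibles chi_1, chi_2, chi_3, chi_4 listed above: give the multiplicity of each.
Multiplicities: chi_1: 1, chi_2: 0, chi_3: 0, chi_4: 3.

Working: Use <chi_rho, chi> = (1/|G|) sum_C |C| * chi_rho(C) * conj(chi(C)) with |G| = 12 for each irreducible chi in the table:
  <chi_rho, chi_1> = (1/12)[1*(10)*conj(1) + 3*(-2)*conj(1) + 4*(1)*conj(1) + 4*(1)*conj(1)]
      = (1/12)[(10) + (-6) + (4) + (4)] = 12/12 = 1
  <chi_rho, chi_2> = (1/12)[1*(10)*conj(1) + 3*(-2)*conj(1) + 4*(1)*conj(exp(2*I*pi/3)) + 4*(1)*conj(exp(-2*I*pi/3))]
      = (1/12)[(10) + (-6) + (4*exp(-2*I*pi/3)) + (4*exp(2*I*pi/3))] = 0/12 = 0
  <chi_rho, chi_3> = (1/12)[1*(10)*conj(1) + 3*(-2)*conj(1) + 4*(1)*conj(exp(-2*I*pi/3)) + 4*(1)*conj(exp(2*I*pi/3))]
      = (1/12)[(10) + (-6) + (4*exp(2*I*pi/3)) + (4*exp(-2*I*pi/3))] = 0/12 = 0
  <chi_rho, chi_4> = (1/12)[1*(10)*conj(3) + 3*(-2)*conj(-1) + 4*(1)*conj(0) + 4*(1)*conj(0)]
      = (1/12)[(30) + (6) + (0) + (0)] = 36/12 = 3
(Exp terms are combined using exp(i*s)*conj(exp(i*t)) = exp(i*(s-t)), and sums of them are collapsed using the identity that for every m > 1 the m distinct m-th roots of unity sum to 0, e.g. 1 + exp(2*I*pi/3) + exp(-2*I*pi/3) = 0.)
Dimension check: dim(rho) = sum (mult * dim) = 1*1 + 0*1 + 0*1 + 3*3 = 10 = chi_rho(e) = 10.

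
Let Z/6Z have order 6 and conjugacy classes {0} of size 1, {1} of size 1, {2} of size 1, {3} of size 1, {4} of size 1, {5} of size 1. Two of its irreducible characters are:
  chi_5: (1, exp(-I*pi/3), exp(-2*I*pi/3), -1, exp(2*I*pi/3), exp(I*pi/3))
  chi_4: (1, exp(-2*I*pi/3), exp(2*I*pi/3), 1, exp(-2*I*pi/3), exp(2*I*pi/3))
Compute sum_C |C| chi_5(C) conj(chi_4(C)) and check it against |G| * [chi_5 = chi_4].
Sum = 0; so <chi_5, chi_4> = 0 (distinct irreducibles are orthogonal).

Reasoning: Compute term by term over conjugacy classes (|C| * chi_5(C) * conj(chi_4(C))):
  1*(1)*conj(1) + 1*(exp(-I*pi/3))*conj(exp(-2*I*pi/3)) + 1*(exp(-2*I*pi/3))*conj(exp(2*I*pi/3)) + 1*(-1)*conj(1) + 1*(exp(2*I*pi/3))*conj(exp(-2*I*pi/3)) + 1*(exp(I*pi/3))*conj(exp(2*I*pi/3))
  = (1) + (exp(I*pi/3)) + (exp(2*I*pi/3)) + (-1) + (exp(-2*I*pi/3)) + (exp(-I*pi/3))
  = 0.
(Exp terms are combined using exp(i*s)*conj(exp(i*t)) = exp(i*(s-t)), and sums of them are collapsed using the identity that for every m > 1 the m distinct m-th roots of unity sum to 0, e.g. 1 + exp(2*I*pi/3) + exp(-2*I*pi/3) = 0.)
Dividing by |G| = 6 gives 0/6 = 0, matching the row-orthogonality relation <chi_5, chi_4> = [chi_5 = chi_4].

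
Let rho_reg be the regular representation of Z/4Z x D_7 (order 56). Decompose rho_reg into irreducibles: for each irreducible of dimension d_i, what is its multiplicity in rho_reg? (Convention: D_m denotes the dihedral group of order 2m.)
Each irreducible V_i of dimension d_i appears with multiplicity d_i, i.e. rho_reg = (direct sum over all irreducibles V_i) d_i V_i. The irreducible dimensions for Z/4Z x D_7 are 1, 1, 1, 1, 1, 1, 1, 1, 2, 2, 2, 2, 2, 2, 2, 2, 2, 2, 2, 2: 8 irreducibles of dimension 1, each with multiplicity 1; 12 irreducibles of dimension 2, each with multiplicity 2. Total dimension 8*1*1 + 12*2*2 = 56 = |G|.

General theorem: in the regular representation of a finite group G, each irreducible appears with multiplicity equal to its dimension. Check: dim(rho_reg) = sum d_i^2 = 1 + 1 + 1 + 1 + 1 + 1 + 1 + 1 + 4 + 4 + 4 + 4 + 4 + 4 + 4 + 4 + 4 + 4 + 4 + 4 = 56 = |G|.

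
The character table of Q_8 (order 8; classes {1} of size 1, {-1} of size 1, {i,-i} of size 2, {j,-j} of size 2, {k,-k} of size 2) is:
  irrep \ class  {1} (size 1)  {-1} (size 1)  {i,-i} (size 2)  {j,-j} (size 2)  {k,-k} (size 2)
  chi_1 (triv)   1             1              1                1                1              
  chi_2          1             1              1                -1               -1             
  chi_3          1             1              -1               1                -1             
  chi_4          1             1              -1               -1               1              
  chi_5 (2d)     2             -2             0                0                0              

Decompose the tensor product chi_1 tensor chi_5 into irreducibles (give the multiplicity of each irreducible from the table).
chi_1 tensor chi_5 = chi_5 (all other irreducibles have multiplicity 0).

The character of a tensor product is the pointwise product (chi_1 * chi_5)(C) = chi_1(C) * chi_5(C):
  {1}: (1)*(2), {-1}: (1)*(-2), {i,-i}: (1)*(0), {j,-j}: (1)*(0), {k,-k}: (1)*(0)
so (chi_1 * chi_5) takes values
  {1} -> 2, {-1} -> -2, {i,-i} -> 0, {j,-j} -> 0, {k,-k} -> 0.
Now take the inner product of this character with each irreducible chi from the table, <chi_1*chi_5, chi> = (1/8) sum_C |C| (chi_1*chi_5)(C) conj(chi(C)):
  <chi_1*chi_5, chi_1> = (1/8)[1*(2)*conj(1) + 1*(-2)*conj(1) + 2*(0)*conj(1) + 2*(0)*conj(1) + 2*(0)*conj(1)]
      = (1/8)[(2) + (-2) + (0) + (0) + (0)] = 0/8 = 0
  <chi_1*chi_5, chi_2> = (1/8)[1*(2)*conj(1) + 1*(-2)*conj(1) + 2*(0)*conj(1) + 2*(0)*conj(-1) + 2*(0)*conj(-1)]
      = (1/8)[(2) + (-2) + (0) + (0) + (0)] = 0/8 = 0
  <chi_1*chi_5, chi_3> = (1/8)[1*(2)*conj(1) + 1*(-2)*conj(1) + 2*(0)*conj(-1) + 2*(0)*conj(1) + 2*(0)*conj(-1)]
      = (1/8)[(2) + (-2) + (0) + (0) + (0)] = 0/8 = 0
  <chi_1*chi_5, chi_4> = (1/8)[1*(2)*conj(1) + 1*(-2)*conj(1) + 2*(0)*conj(-1) + 2*(0)*conj(-1) + 2*(0)*conj(1)]
      = (1/8)[(2) + (-2) + (0) + (0) + (0)] = 0/8 = 0
  <chi_1*chi_5, chi_5> = (1/8)[1*(2)*conj(2) + 1*(-2)*conj(-2) + 2*(0)*conj(0) + 2*(0)*conj(0) + 2*(0)*conj(0)]
      = (1/8)[(4) + (4) + (0) + (0) + (0)] = 8/8 = 1
Hence the multiplicities are chi_5: 1. Dimension check: dim(chi_1)*dim(chi_5) = 1*2 = 2 and sum (mult * dim) = 1*2 = 2.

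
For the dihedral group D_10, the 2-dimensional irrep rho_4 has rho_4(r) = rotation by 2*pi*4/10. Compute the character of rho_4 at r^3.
chi_{rho_4}(r^3) = 2*cos(2*pi*4*3/10) = -1/2 + sqrt(5)/2

rho_4(r^3) is rotation by angle 2*pi*4*3/10, whose trace is 2*cos(2*pi*4*3/10) = -1/2 + sqrt(5)/2.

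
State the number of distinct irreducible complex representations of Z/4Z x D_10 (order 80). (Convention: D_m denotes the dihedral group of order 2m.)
32

Working: The number of irreducible complex representations of a finite group equals its number of conjugacy classes. For a direct product, #classes(G x H) = #classes(G) * #classes(H). Z/4Z has 4 classes (abelian), D_10 has 8 classes, so 4 * 8 = 32, so Z/4Z x D_10 (order 80) has exactly 32 irreducible complex representations.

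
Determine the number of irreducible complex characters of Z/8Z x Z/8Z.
64

Solution. The number of irreducible complex representations of a finite group equals its number of conjugacy classes. Z/8Z x Z/8Z is abelian of order 64, so every element is its own conjugacy class: 64 classes, so Z/8Z x Z/8Z (order 64) has exactly 64 irreducible complex representations.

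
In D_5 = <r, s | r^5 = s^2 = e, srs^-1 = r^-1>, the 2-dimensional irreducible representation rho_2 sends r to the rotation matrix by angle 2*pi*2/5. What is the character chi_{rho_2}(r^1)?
chi_{rho_2}(r^1) = 2*cos(2*pi*2*1/5) = -sqrt(5)/2 - 1/2

rho_2(r^1) is rotation by angle 2*pi*2*1/5, whose trace is 2*cos(2*pi*2*1/5) = -sqrt(5)/2 - 1/2.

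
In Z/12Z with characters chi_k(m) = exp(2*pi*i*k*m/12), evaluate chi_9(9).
chi_9(9) = zeta_12^81 = -I

chi_9(9) = zeta_12^(9*9) = zeta_12^81. Since zeta_12^12 = 1, this equals zeta_12^9 = exp(2*pi*i*9/12) = -I.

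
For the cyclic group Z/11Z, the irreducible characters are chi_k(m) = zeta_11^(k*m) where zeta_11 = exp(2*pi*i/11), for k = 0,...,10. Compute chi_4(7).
chi_4(7) = zeta_11^28 = exp(-10*I*pi/11)

Reasoning: chi_4(7) = zeta_11^(4*7) = zeta_11^28. Since zeta_11^11 = 1, this equals zeta_11^6 = exp(2*pi*i*6/11) = exp(-10*I*pi/11).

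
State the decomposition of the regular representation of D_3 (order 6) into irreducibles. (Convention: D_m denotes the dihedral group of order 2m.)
Each irreducible V_i of dimension d_i appears with multiplicity d_i, i.e. rho_reg = (direct sum over all irreducibles V_i) d_i V_i. The irreducible dimensions for D_3 are 1, 1, 2: 2 irreducibles of dimension 1, each with multiplicity 1; 1 irreducible of dimension 2, with multiplicity 2. Total dimension 2*1*1 + 1*2*2 = 6 = |G|.

Why: General theorem: in the regular representation of a finite group G, each irreducible appears with multiplicity equal to its dimension. Check: dim(rho_reg) = sum d_i^2 = 1 + 1 + 4 = 6 = |G|.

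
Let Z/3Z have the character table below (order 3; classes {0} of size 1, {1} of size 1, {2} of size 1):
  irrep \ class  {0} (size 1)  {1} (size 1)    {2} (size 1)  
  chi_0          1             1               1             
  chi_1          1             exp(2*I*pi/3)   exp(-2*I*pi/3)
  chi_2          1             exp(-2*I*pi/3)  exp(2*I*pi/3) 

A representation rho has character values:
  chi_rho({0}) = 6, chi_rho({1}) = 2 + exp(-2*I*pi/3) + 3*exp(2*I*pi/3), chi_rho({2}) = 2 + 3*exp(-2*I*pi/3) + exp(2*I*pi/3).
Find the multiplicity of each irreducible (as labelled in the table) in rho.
Multiplicities: chi_0: 2, chi_1: 3, chi_2: 1.

Working: Use <chi_rho, chi> = (1/|G|) sum_C |C| * chi_rho(C) * conj(chi(C)) with |G| = 3 for each irreducible chi in the table:
  <chi_rho, chi_0> = (1/3)[1*(6)*conj(1) + 1*(2 + exp(-2*I*pi/3) + 3*exp(2*I*pi/3))*conj(1) + 1*(2 + 3*exp(-2*I*pi/3) + exp(2*I*pi/3))*conj(1)]
      = (1/3)[(6) + (2 + exp(-2*I*pi/3) + 3*exp(2*I*pi/3)) + (2 + 3*exp(-2*I*pi/3) + exp(2*I*pi/3))] = 6/3 = 2
  <chi_rho, chi_1> = (1/3)[1*(6)*conj(1) + 1*(2 + exp(-2*I*pi/3) + 3*exp(2*I*pi/3))*conj(exp(2*I*pi/3)) + 1*(2 + 3*exp(-2*I*pi/3) + exp(2*I*pi/3))*conj(exp(-2*I*pi/3))]
      = (1/3)[(6) + (3 + 2*exp(-2*I*pi/3) + exp(2*I*pi/3)) + (3 + exp(-2*I*pi/3) + 2*exp(2*I*pi/3))] = 9/3 = 3
  <chi_rho, chi_2> = (1/3)[1*(6)*conj(1) + 1*(2 + exp(-2*I*pi/3) + 3*exp(2*I*pi/3))*conj(exp(-2*I*pi/3)) + 1*(2 + 3*exp(-2*I*pi/3) + exp(2*I*pi/3))*conj(exp(2*I*pi/3))]
      = (1/3)[(6) + (1 + 3*exp(-2*I*pi/3) + 2*exp(2*I*pi/3)) + (1 + 2*exp(-2*I*pi/3) + 3*exp(2*I*pi/3))] = 3/3 = 1
(Exp terms are combined using exp(i*s)*conj(exp(i*t)) = exp(i*(s-t)), and sums of them are collapsed using the identity that for every m > 1 the m distinct m-th roots of unity sum to 0, e.g. 1 + exp(2*I*pi/3) + exp(-2*I*pi/3) = 0.)
Dimension check: dim(rho) = sum (mult * dim) = 2*1 + 3*1 + 1*1 = 6 = chi_rho(e) = 6.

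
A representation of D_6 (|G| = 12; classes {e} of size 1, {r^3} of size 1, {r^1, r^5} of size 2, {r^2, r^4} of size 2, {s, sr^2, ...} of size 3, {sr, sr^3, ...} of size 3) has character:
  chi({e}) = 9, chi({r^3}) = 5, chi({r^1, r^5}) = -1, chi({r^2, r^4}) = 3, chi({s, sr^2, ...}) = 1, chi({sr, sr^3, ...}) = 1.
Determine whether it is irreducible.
Not irreducible (reducible): <chi, chi> = 11 > 1.

Reasoning: <chi, chi> = (1/|G|) sum_C |C| * |chi(C)|^2 = (1/12)[1*|9|^2 + 1*|5|^2 + 2*|-1|^2 + 2*|3|^2 + 3*|1|^2 + 3*|1|^2]
  = (1/12)[(81) + (25) + (2) + (18) + (3) + (3)] = 132/12 = 11.
A character is irreducible iff <chi, chi> = 1, so this representation is reducible.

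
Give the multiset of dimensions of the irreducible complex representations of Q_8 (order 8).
Dimensions: 1, 1, 1, 1, 2

Why: There are 5 irreducibles (= number of conjugacy classes). Their dimensions d_i satisfy sum d_i^2 = |G| = 8: 1 + 1 + 1 + 1 + 4 = 8.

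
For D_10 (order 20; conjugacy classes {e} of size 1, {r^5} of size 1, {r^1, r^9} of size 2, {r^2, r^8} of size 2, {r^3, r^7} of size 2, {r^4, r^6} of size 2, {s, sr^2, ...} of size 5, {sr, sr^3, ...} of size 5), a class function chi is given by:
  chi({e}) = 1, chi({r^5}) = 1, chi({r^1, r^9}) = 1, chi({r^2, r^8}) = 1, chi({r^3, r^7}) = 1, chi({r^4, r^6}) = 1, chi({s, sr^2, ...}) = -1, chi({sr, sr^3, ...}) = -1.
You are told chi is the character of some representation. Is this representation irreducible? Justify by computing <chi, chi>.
Irreducible: <chi, chi> = 1.

Solution. <chi, chi> = (1/|G|) sum_C |C| * |chi(C)|^2 = (1/20)[1*|1|^2 + 1*|1|^2 + 2*|1|^2 + 2*|1|^2 + 2*|1|^2 + 2*|1|^2 + 5*|-1|^2 + 5*|-1|^2]
  = (1/20)[(1) + (1) + (2) + (2) + (2) + (2) + (5) + (5)] = 20/20 = 1.
A character is irreducible iff <chi, chi> = 1, so this representation is irreducible.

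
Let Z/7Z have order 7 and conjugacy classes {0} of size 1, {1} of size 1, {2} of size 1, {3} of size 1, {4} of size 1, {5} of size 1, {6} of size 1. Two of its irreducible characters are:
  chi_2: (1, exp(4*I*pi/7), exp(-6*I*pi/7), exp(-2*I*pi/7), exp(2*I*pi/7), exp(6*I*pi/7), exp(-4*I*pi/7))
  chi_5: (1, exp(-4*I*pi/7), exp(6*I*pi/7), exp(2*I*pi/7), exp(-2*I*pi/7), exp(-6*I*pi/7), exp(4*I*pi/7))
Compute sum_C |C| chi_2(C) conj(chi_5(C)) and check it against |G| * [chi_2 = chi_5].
Sum = 0; so <chi_2, chi_5> = 0 (distinct irreducibles are orthogonal).

Why: Compute term by term over conjugacy classes (|C| * chi_2(C) * conj(chi_5(C))):
  1*(1)*conj(1) + 1*(exp(4*I*pi/7))*conj(exp(-4*I*pi/7)) + 1*(exp(-6*I*pi/7))*conj(exp(6*I*pi/7)) + 1*(exp(-2*I*pi/7))*conj(exp(2*I*pi/7)) + 1*(exp(2*I*pi/7))*conj(exp(-2*I*pi/7)) + 1*(exp(6*I*pi/7))*conj(exp(-6*I*pi/7)) + 1*(exp(-4*I*pi/7))*conj(exp(4*I*pi/7))
  = (1) + (exp(-6*I*pi/7)) + (exp(2*I*pi/7)) + (exp(-4*I*pi/7)) + (exp(4*I*pi/7)) + (exp(-2*I*pi/7)) + (exp(6*I*pi/7))
  = 0.
(Exp terms are combined using exp(i*s)*conj(exp(i*t)) = exp(i*(s-t)), and sums of them are collapsed using the identity that for every m > 1 the m distinct m-th roots of unity sum to 0, e.g. 1 + exp(2*I*pi/3) + exp(-2*I*pi/3) = 0.)
Dividing by |G| = 7 gives 0/7 = 0, matching the row-orthogonality relation <chi_2, chi_5> = [chi_2 = chi_5].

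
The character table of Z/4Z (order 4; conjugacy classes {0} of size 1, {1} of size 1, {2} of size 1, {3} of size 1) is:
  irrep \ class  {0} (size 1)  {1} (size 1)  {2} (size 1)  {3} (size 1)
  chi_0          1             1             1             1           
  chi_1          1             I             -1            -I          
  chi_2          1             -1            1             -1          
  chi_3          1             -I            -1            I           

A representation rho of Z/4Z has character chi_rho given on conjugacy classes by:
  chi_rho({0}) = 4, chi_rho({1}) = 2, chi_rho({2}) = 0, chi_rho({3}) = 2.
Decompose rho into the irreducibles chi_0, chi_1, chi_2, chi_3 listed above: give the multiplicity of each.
Multiplicities: chi_0: 2, chi_1: 1, chi_2: 0, chi_3: 1.

Justification: Use <chi_rho, chi> = (1/|G|) sum_C |C| * chi_rho(C) * conj(chi(C)) with |G| = 4 for each irreducible chi in the table:
  <chi_rho, chi_0> = (1/4)[1*(4)*conj(1) + 1*(2)*conj(1) + 1*(0)*conj(1) + 1*(2)*conj(1)]
      = (1/4)[(4) + (2) + (0) + (2)] = 8/4 = 2
  <chi_rho, chi_1> = (1/4)[1*(4)*conj(1) + 1*(2)*conj(I) + 1*(0)*conj(-1) + 1*(2)*conj(-I)]
      = (1/4)[(4) + (-2*I) + (0) + (2*I)] = 4/4 = 1
  <chi_rho, chi_2> = (1/4)[1*(4)*conj(1) + 1*(2)*conj(-1) + 1*(0)*conj(1) + 1*(2)*conj(-1)]
      = (1/4)[(4) + (-2) + (0) + (-2)] = 0/4 = 0
  <chi_rho, chi_3> = (1/4)[1*(4)*conj(1) + 1*(2)*conj(-I) + 1*(0)*conj(-1) + 1*(2)*conj(I)]
      = (1/4)[(4) + (2*I) + (0) + (-2*I)] = 4/4 = 1
(Exp terms are combined using exp(i*s)*conj(exp(i*t)) = exp(i*(s-t)), and sums of them are collapsed using the identity that for every m > 1 the m distinct m-th roots of unity sum to 0, e.g. 1 + exp(2*I*pi/3) + exp(-2*I*pi/3) = 0.)
Dimension check: dim(rho) = sum (mult * dim) = 2*1 + 1*1 + 0*1 + 1*1 = 4 = chi_rho(e) = 4.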